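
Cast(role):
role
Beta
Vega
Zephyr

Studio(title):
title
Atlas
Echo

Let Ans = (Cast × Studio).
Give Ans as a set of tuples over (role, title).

{(Beta, Atlas), (Beta, Echo), (Vega, Atlas), (Vega, Echo), (Zephyr, Atlas), (Zephyr, Echo)}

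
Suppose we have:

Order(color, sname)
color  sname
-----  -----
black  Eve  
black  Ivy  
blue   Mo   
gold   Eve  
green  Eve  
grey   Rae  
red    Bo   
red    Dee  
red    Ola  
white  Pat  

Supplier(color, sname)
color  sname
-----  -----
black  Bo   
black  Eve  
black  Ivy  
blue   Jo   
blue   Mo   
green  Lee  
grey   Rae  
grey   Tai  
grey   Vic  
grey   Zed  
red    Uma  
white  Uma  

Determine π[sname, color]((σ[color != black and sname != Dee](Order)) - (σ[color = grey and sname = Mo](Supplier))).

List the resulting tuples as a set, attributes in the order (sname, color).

Filtering on color != black and sname != Dee leaves {(blue, Mo), (gold, Eve), (green, Eve), (grey, Rae), (red, Bo), (red, Ola), (white, Pat)}.
Filtering on color = grey and sname = Mo leaves {}.
Set difference of the two operands is {(blue, Mo), (gold, Eve), (green, Eve), (grey, Rae), (red, Bo), (red, Ola), (white, Pat)}.
Keep only column(s) sname, color: {(Bo, red), (Eve, gold), (Eve, green), (Mo, blue), (Ola, red), (Pat, white), (Rae, grey)}

{(Bo, red), (Eve, gold), (Eve, green), (Mo, blue), (Ola, red), (Pat, white), (Rae, grey)}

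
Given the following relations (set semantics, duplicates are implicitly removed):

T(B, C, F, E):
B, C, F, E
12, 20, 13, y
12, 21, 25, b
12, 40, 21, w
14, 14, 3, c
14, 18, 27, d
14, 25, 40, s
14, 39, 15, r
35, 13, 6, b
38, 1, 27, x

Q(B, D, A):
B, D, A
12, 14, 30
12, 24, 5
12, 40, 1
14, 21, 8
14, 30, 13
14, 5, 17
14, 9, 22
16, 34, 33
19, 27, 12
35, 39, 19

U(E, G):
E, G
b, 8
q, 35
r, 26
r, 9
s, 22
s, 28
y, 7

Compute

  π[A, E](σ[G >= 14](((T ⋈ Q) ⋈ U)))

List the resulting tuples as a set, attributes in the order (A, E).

T ⋈ Q (natural join on B): {(12, 20, 13, y, 14, 30), (12, 20, 13, y, 24, 5), (12, 20, 13, y, 40, 1), (12, 21, 25, b, 14, 30), (12, 21, 25, b, 24, 5), (12, 21, 25, b, 40, 1), (12, 40, 21, w, 14, 30), (12, 40, 21, w, 24, 5), (12, 40, 21, w, 40, 1), (14, 14, 3, c, 21, 8), (14, 14, 3, c, 30, 13), (14, 14, 3, c, 5, 17), (14, 14, 3, c, 9, 22), (14, 18, 27, d, 21, 8), (14, 18, 27, d, 30, 13), (14, 18, 27, d, 5, 17), (14, 18, 27, d, 9, 22), (14, 25, 40, s, 21, 8), (14, 25, 40, s, 30, 13), (14, 25, 40, s, 5, 17), (14, 25, 40, s, 9, 22), (14, 39, 15, r, 21, 8), (14, 39, 15, r, 30, 13), (14, 39, 15, r, 5, 17), (14, 39, 15, r, 9, 22), (35, 13, 6, b, 39, 19)}
(T ⋈ Q) ⋈ U (natural join on E): {(12, 20, 13, y, 14, 30, 7), (12, 20, 13, y, 24, 5, 7), (12, 20, 13, y, 40, 1, 7), (12, 21, 25, b, 14, 30, 8), (12, 21, 25, b, 24, 5, 8), (12, 21, 25, b, 40, 1, 8), (14, 25, 40, s, 21, 8, 22), (14, 25, 40, s, 21, 8, 28), (14, 25, 40, s, 30, 13, 22), (14, 25, 40, s, 30, 13, 28), (14, 25, 40, s, 5, 17, 22), (14, 25, 40, s, 5, 17, 28), (14, 25, 40, s, 9, 22, 22), (14, 25, 40, s, 9, 22, 28), (14, 39, 15, r, 21, 8, 26), (14, 39, 15, r, 21, 8, 9), (14, 39, 15, r, 30, 13, 26), (14, 39, 15, r, 30, 13, 9), (14, 39, 15, r, 5, 17, 26), (14, 39, 15, r, 5, 17, 9), (14, 39, 15, r, 9, 22, 26), (14, 39, 15, r, 9, 22, 9), (35, 13, 6, b, 39, 19, 8)}
Filtering on G >= 14 leaves {(14, 25, 40, s, 21, 8, 22), (14, 25, 40, s, 21, 8, 28), (14, 25, 40, s, 30, 13, 22), (14, 25, 40, s, 30, 13, 28), (14, 25, 40, s, 5, 17, 22), (14, 25, 40, s, 5, 17, 28), (14, 25, 40, s, 9, 22, 22), (14, 25, 40, s, 9, 22, 28), (14, 39, 15, r, 21, 8, 26), (14, 39, 15, r, 30, 13, 26), (14, 39, 15, r, 5, 17, 26), (14, 39, 15, r, 9, 22, 26)}.
Projecting to A, E (4 duplicate(s) eliminated): {(13, r), (13, s), (17, r), (17, s), (22, r), (22, s), (8, r), (8, s)}

{(13, r), (13, s), (17, r), (17, s), (22, r), (22, s), (8, r), (8, s)}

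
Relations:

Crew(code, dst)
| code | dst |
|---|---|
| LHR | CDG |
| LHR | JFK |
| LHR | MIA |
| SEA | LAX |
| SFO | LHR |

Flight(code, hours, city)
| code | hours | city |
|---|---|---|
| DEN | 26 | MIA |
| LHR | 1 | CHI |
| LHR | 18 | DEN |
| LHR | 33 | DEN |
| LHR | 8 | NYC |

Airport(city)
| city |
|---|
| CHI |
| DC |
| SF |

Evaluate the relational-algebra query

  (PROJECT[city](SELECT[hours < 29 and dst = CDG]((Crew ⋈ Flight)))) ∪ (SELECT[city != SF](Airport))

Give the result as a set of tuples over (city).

Natural join on code: {(LHR, CDG, 1, CHI), (LHR, CDG, 18, DEN), (LHR, CDG, 33, DEN), (LHR, CDG, 8, NYC), (LHR, JFK, 1, CHI), (LHR, JFK, 18, DEN), (LHR, JFK, 33, DEN), (LHR, JFK, 8, NYC), (LHR, MIA, 1, CHI), (LHR, MIA, 18, DEN), (LHR, MIA, 33, DEN), (LHR, MIA, 8, NYC)}
σ[hours < 29 and dst = CDG]: keep tuples satisfying hours < 29 and dst = CDG → {(LHR, CDG, 1, CHI), (LHR, CDG, 18, DEN), (LHR, CDG, 8, NYC)}
π_{city} gives {CHI, DEN, NYC}.
σ[city != SF]: keep tuples satisfying city != SF → {CHI, DC}
Set union of the two operands is {CHI, DC, DEN, NYC}.

{CHI, DC, DEN, NYC}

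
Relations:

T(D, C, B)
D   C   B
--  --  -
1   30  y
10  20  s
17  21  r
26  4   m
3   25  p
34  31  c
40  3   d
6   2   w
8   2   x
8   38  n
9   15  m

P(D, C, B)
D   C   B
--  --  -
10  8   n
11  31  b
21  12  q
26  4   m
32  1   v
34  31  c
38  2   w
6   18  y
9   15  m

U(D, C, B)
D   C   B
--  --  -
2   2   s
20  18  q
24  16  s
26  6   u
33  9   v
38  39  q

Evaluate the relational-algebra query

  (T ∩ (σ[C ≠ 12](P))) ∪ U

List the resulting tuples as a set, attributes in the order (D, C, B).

{(2, 2, s), (20, 18, q), (24, 16, s), (26, 4, m), (26, 6, u), (33, 9, v), (34, 31, c), (38, 39, q), (9, 15, m)}

Selection C ≠ 12: {(10, 8, n), (11, 31, b), (26, 4, m), (32, 1, v), (34, 31, c), (38, 2, w), (6, 18, y), (9, 15, m)}
Taking the intersection: {(26, 4, m), (34, 31, c), (9, 15, m)}
Taking the union: {(2, 2, s), (20, 18, q), (24, 16, s), (26, 4, m), (26, 6, u), (33, 9, v), (34, 31, c), (38, 39, q), (9, 15, m)}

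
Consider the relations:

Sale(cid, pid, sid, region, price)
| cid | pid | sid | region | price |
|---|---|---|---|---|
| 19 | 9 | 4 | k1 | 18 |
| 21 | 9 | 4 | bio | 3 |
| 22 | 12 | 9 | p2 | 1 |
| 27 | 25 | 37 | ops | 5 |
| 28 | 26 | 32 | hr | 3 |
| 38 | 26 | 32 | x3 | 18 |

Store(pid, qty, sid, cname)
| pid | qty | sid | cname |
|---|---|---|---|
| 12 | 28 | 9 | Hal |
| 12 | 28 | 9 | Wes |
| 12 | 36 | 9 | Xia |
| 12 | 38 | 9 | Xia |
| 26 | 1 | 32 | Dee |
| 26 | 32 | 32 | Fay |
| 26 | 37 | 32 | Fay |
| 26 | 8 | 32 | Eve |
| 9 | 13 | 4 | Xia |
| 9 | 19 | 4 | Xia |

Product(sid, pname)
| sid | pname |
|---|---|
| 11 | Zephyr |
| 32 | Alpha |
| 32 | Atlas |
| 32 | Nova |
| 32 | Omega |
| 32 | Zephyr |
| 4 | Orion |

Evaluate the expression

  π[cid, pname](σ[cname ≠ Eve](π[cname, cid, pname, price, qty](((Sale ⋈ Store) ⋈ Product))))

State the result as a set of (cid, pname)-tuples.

{(19, Orion), (21, Orion), (28, Alpha), (28, Atlas), (28, Nova), (28, Omega), (28, Zephyr), (38, Alpha), (38, Atlas), (38, Nova), (38, Omega), (38, Zephyr)}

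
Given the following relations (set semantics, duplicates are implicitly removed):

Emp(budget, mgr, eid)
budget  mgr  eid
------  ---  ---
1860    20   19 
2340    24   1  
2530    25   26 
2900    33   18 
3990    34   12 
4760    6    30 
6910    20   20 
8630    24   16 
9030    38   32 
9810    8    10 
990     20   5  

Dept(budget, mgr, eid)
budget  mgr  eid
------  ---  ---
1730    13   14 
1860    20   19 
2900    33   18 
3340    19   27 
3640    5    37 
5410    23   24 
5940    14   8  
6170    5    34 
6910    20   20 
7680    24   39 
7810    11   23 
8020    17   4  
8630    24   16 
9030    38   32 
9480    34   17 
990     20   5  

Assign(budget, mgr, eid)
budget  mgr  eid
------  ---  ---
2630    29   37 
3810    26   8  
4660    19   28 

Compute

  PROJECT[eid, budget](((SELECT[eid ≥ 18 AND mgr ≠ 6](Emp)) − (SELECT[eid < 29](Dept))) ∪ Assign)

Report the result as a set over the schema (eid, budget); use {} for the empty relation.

Filtering on eid ≥ 18 AND mgr ≠ 6 leaves {(1860, 20, 19), (2530, 25, 26), (2900, 33, 18), (6910, 20, 20), (9030, 38, 32)}.
Filtering on eid < 29 leaves {(1730, 13, 14), (1860, 20, 19), (2900, 33, 18), (3340, 19, 27), (5410, 23, 24), (5940, 14, 8), (6910, 20, 20), (7810, 11, 23), (8020, 17, 4), (8630, 24, 16), (9480, 34, 17), (990, 20, 5)}.
Difference: {(1860, 20, 19), (2530, 25, 26), (2900, 33, 18), (6910, 20, 20), (9030, 38, 32)} with {(1730, 13, 14), (1860, 20, 19), (2900, 33, 18), (3340, 19, 27), (5410, 23, 24), (5940, 14, 8), (6910, 20, 20), (7810, 11, 23), (8020, 17, 4), (8630, 24, 16), (9480, 34, 17), (990, 20, 5)} → {(2530, 25, 26), (9030, 38, 32)}
Union: {(2530, 25, 26), (9030, 38, 32)} with {(2630, 29, 37), (3810, 26, 8), (4660, 19, 28)} → {(2530, 25, 26), (2630, 29, 37), (3810, 26, 8), (4660, 19, 28), (9030, 38, 32)}
π_{eid, budget} gives {(26, 2530), (28, 4660), (32, 9030), (37, 2630), (8, 3810)}.

{(26, 2530), (28, 4660), (32, 9030), (37, 2630), (8, 3810)}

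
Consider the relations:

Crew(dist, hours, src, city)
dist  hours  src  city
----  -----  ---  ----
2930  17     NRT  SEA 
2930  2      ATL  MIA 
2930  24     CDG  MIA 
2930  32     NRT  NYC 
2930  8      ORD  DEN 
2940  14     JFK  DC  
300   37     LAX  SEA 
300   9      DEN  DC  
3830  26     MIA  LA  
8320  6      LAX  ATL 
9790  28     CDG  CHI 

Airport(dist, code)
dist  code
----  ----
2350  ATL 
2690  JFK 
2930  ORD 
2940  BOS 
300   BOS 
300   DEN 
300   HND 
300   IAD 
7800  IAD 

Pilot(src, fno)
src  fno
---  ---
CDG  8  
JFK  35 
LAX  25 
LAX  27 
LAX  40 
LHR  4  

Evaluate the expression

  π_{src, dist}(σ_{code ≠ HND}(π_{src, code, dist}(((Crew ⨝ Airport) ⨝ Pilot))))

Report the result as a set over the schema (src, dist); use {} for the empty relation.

{(CDG, 2930), (JFK, 2940), (LAX, 300)}

Natural join on dist: {(2930, 17, NRT, SEA, ORD), (2930, 2, ATL, MIA, ORD), (2930, 24, CDG, MIA, ORD), (2930, 32, NRT, NYC, ORD), (2930, 8, ORD, DEN, ORD), (2940, 14, JFK, DC, BOS), (300, 37, LAX, SEA, BOS), (300, 37, LAX, SEA, DEN), (300, 37, LAX, SEA, HND), (300, 37, LAX, SEA, IAD), (300, 9, DEN, DC, BOS), (300, 9, DEN, DC, DEN), (300, 9, DEN, DC, HND), (300, 9, DEN, DC, IAD)}
Natural join on src: {(2930, 24, CDG, MIA, ORD, 8), (2940, 14, JFK, DC, BOS, 35), (300, 37, LAX, SEA, BOS, 25), (300, 37, LAX, SEA, BOS, 27), (300, 37, LAX, SEA, BOS, 40), (300, 37, LAX, SEA, DEN, 25), (300, 37, LAX, SEA, DEN, 27), (300, 37, LAX, SEA, DEN, 40), (300, 37, LAX, SEA, HND, 25), (300, 37, LAX, SEA, HND, 27), (300, 37, LAX, SEA, HND, 40), (300, 37, LAX, SEA, IAD, 25), (300, 37, LAX, SEA, IAD, 27), (300, 37, LAX, SEA, IAD, 40)}
π_{src, code, dist} gives {(CDG, ORD, 2930), (JFK, BOS, 2940), (LAX, BOS, 300), (LAX, DEN, 300), (LAX, HND, 300), (LAX, IAD, 300)} (8 duplicate(s) eliminated).
Selection code ≠ HND: {(CDG, ORD, 2930), (JFK, BOS, 2940), (LAX, BOS, 300), (LAX, DEN, 300), (LAX, IAD, 300)}
π_{src, dist} gives {(CDG, 2930), (JFK, 2940), (LAX, 300)} (2 duplicate(s) eliminated).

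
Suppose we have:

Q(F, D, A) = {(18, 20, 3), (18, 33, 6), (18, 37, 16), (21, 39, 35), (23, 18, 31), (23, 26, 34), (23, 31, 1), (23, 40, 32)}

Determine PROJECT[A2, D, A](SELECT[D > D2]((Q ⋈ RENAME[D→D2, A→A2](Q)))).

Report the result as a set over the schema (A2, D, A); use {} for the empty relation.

ρ[D→D2, A→A2]: schema becomes (F, D2, A2); tuples unchanged.
Joining Q and RENAME[D→D2, A→A2](Q) on F yields {(18, 20, 3, 20, 3), (18, 20, 3, 33, 6), (18, 20, 3, 37, 16), (18, 33, 6, 20, 3), (18, 33, 6, 33, 6), (18, 33, 6, 37, 16), (18, 37, 16, 20, 3), (18, 37, 16, 33, 6), (18, 37, 16, 37, 16), (21, 39, 35, 39, 35), (23, 18, 31, 18, 31), (23, 18, 31, 26, 34), (23, 18, 31, 31, 1), (23, 18, 31, 40, 32), (23, 26, 34, 18, 31), (23, 26, 34, 26, 34), (23, 26, 34, 31, 1), (23, 26, 34, 40, 32), (23, 31, 1, 18, 31), (23, 31, 1, 26, 34), (23, 31, 1, 31, 1), (23, 31, 1, 40, 32), (23, 40, 32, 18, 31), (23, 40, 32, 26, 34), (23, 40, 32, 31, 1), (23, 40, 32, 40, 32)}.
Filtering on D > D2 leaves {(18, 33, 6, 20, 3), (18, 37, 16, 20, 3), (18, 37, 16, 33, 6), (23, 26, 34, 18, 31), (23, 31, 1, 18, 31), (23, 31, 1, 26, 34), (23, 40, 32, 18, 31), (23, 40, 32, 26, 34), (23, 40, 32, 31, 1)}.
π_{A2, D, A} gives {(1, 40, 32), (3, 33, 6), (3, 37, 16), (31, 26, 34), (31, 31, 1), (31, 40, 32), (34, 31, 1), (34, 40, 32), (6, 37, 16)}.

{(1, 40, 32), (3, 33, 6), (3, 37, 16), (31, 26, 34), (31, 31, 1), (31, 40, 32), (34, 31, 1), (34, 40, 32), (6, 37, 16)}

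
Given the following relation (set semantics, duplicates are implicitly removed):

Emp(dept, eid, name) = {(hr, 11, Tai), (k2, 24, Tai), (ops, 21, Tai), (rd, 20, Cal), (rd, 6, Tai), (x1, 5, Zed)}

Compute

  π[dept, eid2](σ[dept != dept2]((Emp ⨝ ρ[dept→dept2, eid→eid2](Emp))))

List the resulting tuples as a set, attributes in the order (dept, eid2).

{(hr, 21), (hr, 24), (hr, 6), (k2, 11), (k2, 21), (k2, 6), (ops, 11), (ops, 24), (ops, 6), (rd, 11), (rd, 21), (rd, 24)}

ρ[dept→dept2, eid→eid2]: schema becomes (dept2, eid2, name); tuples unchanged.
Natural join on name: {(hr, 11, Tai, hr, 11), (hr, 11, Tai, k2, 24), (hr, 11, Tai, ops, 21), (hr, 11, Tai, rd, 6), (k2, 24, Tai, hr, 11), (k2, 24, Tai, k2, 24), (k2, 24, Tai, ops, 21), (k2, 24, Tai, rd, 6), (ops, 21, Tai, hr, 11), (ops, 21, Tai, k2, 24), (ops, 21, Tai, ops, 21), (ops, 21, Tai, rd, 6), (rd, 20, Cal, rd, 20), (rd, 6, Tai, hr, 11), (rd, 6, Tai, k2, 24), (rd, 6, Tai, ops, 21), (rd, 6, Tai, rd, 6), (x1, 5, Zed, x1, 5)}
Filtering on dept != dept2 leaves {(hr, 11, Tai, k2, 24), (hr, 11, Tai, ops, 21), (hr, 11, Tai, rd, 6), (k2, 24, Tai, hr, 11), (k2, 24, Tai, ops, 21), (k2, 24, Tai, rd, 6), (ops, 21, Tai, hr, 11), (ops, 21, Tai, k2, 24), (ops, 21, Tai, rd, 6), (rd, 6, Tai, hr, 11), (rd, 6, Tai, k2, 24), (rd, 6, Tai, ops, 21)}.
π[dept, eid2]: project onto (dept, eid2) → {(hr, 21), (hr, 24), (hr, 6), (k2, 11), (k2, 21), (k2, 6), (ops, 11), (ops, 24), (ops, 6), (rd, 11), (rd, 21), (rd, 24)}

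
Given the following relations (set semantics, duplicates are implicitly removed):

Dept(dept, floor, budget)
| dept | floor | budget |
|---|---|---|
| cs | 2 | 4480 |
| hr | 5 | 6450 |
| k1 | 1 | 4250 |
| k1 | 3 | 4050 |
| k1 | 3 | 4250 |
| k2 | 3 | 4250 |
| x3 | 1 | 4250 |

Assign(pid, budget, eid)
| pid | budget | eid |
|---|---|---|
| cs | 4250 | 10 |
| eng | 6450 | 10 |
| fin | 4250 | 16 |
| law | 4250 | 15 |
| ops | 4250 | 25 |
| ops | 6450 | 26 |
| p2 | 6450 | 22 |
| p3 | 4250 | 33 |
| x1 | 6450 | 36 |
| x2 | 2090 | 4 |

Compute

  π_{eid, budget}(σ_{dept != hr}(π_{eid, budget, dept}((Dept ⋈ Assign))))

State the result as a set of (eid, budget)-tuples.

{(10, 4250), (15, 4250), (16, 4250), (25, 4250), (33, 4250)}

Natural join on budget: {(hr, 5, 6450, eng, 10), (hr, 5, 6450, ops, 26), (hr, 5, 6450, p2, 22), (hr, 5, 6450, x1, 36), (k1, 1, 4250, cs, 10), (k1, 1, 4250, fin, 16), (k1, 1, 4250, law, 15), (k1, 1, 4250, ops, 25), (k1, 1, 4250, p3, 33), (k1, 3, 4250, cs, 10), (k1, 3, 4250, fin, 16), (k1, 3, 4250, law, 15), (k1, 3, 4250, ops, 25), (k1, 3, 4250, p3, 33), (k2, 3, 4250, cs, 10), (k2, 3, 4250, fin, 16), (k2, 3, 4250, law, 15), (k2, 3, 4250, ops, 25), (k2, 3, 4250, p3, 33), (x3, 1, 4250, cs, 10), (x3, 1, 4250, fin, 16), (x3, 1, 4250, law, 15), (x3, 1, 4250, ops, 25), (x3, 1, 4250, p3, 33)}
Keep only column(s) eid, budget, dept (5 duplicate(s) eliminated): {(10, 4250, k1), (10, 4250, k2), (10, 4250, x3), (10, 6450, hr), (15, 4250, k1), (15, 4250, k2), (15, 4250, x3), (16, 4250, k1), (16, 4250, k2), (16, 4250, x3), (22, 6450, hr), (25, 4250, k1), (25, 4250, k2), (25, 4250, x3), (26, 6450, hr), (33, 4250, k1), (33, 4250, k2), (33, 4250, x3), (36, 6450, hr)}
σ[dept != hr]: keep tuples satisfying dept != hr → {(10, 4250, k1), (10, 4250, k2), (10, 4250, x3), (15, 4250, k1), (15, 4250, k2), (15, 4250, x3), (16, 4250, k1), (16, 4250, k2), (16, 4250, x3), (25, 4250, k1), (25, 4250, k2), (25, 4250, x3), (33, 4250, k1), (33, 4250, k2), (33, 4250, x3)}
Keep only column(s) eid, budget (10 duplicate(s) eliminated): {(10, 4250), (15, 4250), (16, 4250), (25, 4250), (33, 4250)}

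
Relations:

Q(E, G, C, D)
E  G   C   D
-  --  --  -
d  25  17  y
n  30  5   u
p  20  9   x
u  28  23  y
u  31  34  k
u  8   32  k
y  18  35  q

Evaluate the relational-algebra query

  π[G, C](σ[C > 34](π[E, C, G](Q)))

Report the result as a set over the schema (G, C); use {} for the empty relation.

{(18, 35)}

Keep only column(s) E, C, G: {(d, 17, 25), (n, 5, 30), (p, 9, 20), (u, 23, 28), (u, 32, 8), (u, 34, 31), (y, 35, 18)}
Apply σ_{C > 34}; surviving tuples: {(y, 35, 18)}
Keep only column(s) G, C: {(18, 35)}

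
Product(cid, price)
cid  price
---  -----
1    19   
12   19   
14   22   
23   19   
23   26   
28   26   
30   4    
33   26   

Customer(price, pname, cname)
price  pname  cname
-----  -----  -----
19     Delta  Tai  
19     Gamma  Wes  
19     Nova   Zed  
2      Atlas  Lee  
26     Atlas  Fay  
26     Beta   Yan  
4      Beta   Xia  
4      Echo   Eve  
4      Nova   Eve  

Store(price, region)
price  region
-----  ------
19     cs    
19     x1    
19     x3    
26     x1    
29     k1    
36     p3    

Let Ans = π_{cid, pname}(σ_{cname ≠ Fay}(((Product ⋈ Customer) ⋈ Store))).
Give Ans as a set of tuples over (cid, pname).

Joining Product and Customer on price yields {(1, 19, Delta, Tai), (1, 19, Gamma, Wes), (1, 19, Nova, Zed), (12, 19, Delta, Tai), (12, 19, Gamma, Wes), (12, 19, Nova, Zed), (23, 19, Delta, Tai), (23, 19, Gamma, Wes), (23, 19, Nova, Zed), (23, 26, Atlas, Fay), (23, 26, Beta, Yan), (28, 26, Atlas, Fay), (28, 26, Beta, Yan), (30, 4, Beta, Xia), (30, 4, Echo, Eve), (30, 4, Nova, Eve), (33, 26, Atlas, Fay), (33, 26, Beta, Yan)}.
Joining (Product ⋈ Customer) and Store on price yields {(1, 19, Delta, Tai, cs), (1, 19, Delta, Tai, x1), (1, 19, Delta, Tai, x3), (1, 19, Gamma, Wes, cs), (1, 19, Gamma, Wes, x1), (1, 19, Gamma, Wes, x3), (1, 19, Nova, Zed, cs), (1, 19, Nova, Zed, x1), (1, 19, Nova, Zed, x3), (12, 19, Delta, Tai, cs), (12, 19, Delta, Tai, x1), (12, 19, Delta, Tai, x3), (12, 19, Gamma, Wes, cs), (12, 19, Gamma, Wes, x1), (12, 19, Gamma, Wes, x3), (12, 19, Nova, Zed, cs), (12, 19, Nova, Zed, x1), (12, 19, Nova, Zed, x3), (23, 19, Delta, Tai, cs), (23, 19, Delta, Tai, x1), (23, 19, Delta, Tai, x3), (23, 19, Gamma, Wes, cs), (23, 19, Gamma, Wes, x1), (23, 19, Gamma, Wes, x3), (23, 19, Nova, Zed, cs), (23, 19, Nova, Zed, x1), (23, 19, Nova, Zed, x3), (23, 26, Atlas, Fay, x1), (23, 26, Beta, Yan, x1), (28, 26, Atlas, Fay, x1), (28, 26, Beta, Yan, x1), (33, 26, Atlas, Fay, x1), (33, 26, Beta, Yan, x1)}.
Apply σ_{cname ≠ Fay}; surviving tuples: {(1, 19, Delta, Tai, cs), (1, 19, Delta, Tai, x1), (1, 19, Delta, Tai, x3), (1, 19, Gamma, Wes, cs), (1, 19, Gamma, Wes, x1), (1, 19, Gamma, Wes, x3), (1, 19, Nova, Zed, cs), (1, 19, Nova, Zed, x1), (1, 19, Nova, Zed, x3), (12, 19, Delta, Tai, cs), (12, 19, Delta, Tai, x1), (12, 19, Delta, Tai, x3), (12, 19, Gamma, Wes, cs), (12, 19, Gamma, Wes, x1), (12, 19, Gamma, Wes, x3), (12, 19, Nova, Zed, cs), (12, 19, Nova, Zed, x1), (12, 19, Nova, Zed, x3), (23, 19, Delta, Tai, cs), (23, 19, Delta, Tai, x1), (23, 19, Delta, Tai, x3), (23, 19, Gamma, Wes, cs), (23, 19, Gamma, Wes, x1), (23, 19, Gamma, Wes, x3), (23, 19, Nova, Zed, cs), (23, 19, Nova, Zed, x1), (23, 19, Nova, Zed, x3), (23, 26, Beta, Yan, x1), (28, 26, Beta, Yan, x1), (33, 26, Beta, Yan, x1)}
π[cid, pname]: project onto (cid, pname) (18 duplicate(s) eliminated) → {(1, Delta), (1, Gamma), (1, Nova), (12, Delta), (12, Gamma), (12, Nova), (23, Beta), (23, Delta), (23, Gamma), (23, Nova), (28, Beta), (33, Beta)}

{(1, Delta), (1, Gamma), (1, Nova), (12, Delta), (12, Gamma), (12, Nova), (23, Beta), (23, Delta), (23, Gamma), (23, Nova), (28, Beta), (33, Beta)}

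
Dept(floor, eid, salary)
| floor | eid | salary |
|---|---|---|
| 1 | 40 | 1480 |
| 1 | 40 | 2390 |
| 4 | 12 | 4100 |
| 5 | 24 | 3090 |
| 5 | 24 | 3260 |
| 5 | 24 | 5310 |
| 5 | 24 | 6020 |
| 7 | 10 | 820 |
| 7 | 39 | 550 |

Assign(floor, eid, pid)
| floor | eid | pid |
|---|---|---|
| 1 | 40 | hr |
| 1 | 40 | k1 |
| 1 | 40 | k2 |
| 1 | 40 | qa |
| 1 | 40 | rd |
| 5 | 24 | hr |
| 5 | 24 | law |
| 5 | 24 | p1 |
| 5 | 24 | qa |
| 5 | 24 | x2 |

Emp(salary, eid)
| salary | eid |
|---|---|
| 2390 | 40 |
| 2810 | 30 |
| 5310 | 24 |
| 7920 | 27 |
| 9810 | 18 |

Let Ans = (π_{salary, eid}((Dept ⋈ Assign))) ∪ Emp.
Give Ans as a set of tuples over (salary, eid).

Natural join on floor, eid: {(1, 40, 1480, hr), (1, 40, 1480, k1), (1, 40, 1480, k2), (1, 40, 1480, qa), (1, 40, 1480, rd), (1, 40, 2390, hr), (1, 40, 2390, k1), (1, 40, 2390, k2), (1, 40, 2390, qa), (1, 40, 2390, rd), (5, 24, 3090, hr), (5, 24, 3090, law), (5, 24, 3090, p1), (5, 24, 3090, qa), (5, 24, 3090, x2), (5, 24, 3260, hr), (5, 24, 3260, law), (5, 24, 3260, p1), (5, 24, 3260, qa), (5, 24, 3260, x2), (5, 24, 5310, hr), (5, 24, 5310, law), (5, 24, 5310, p1), (5, 24, 5310, qa), (5, 24, 5310, x2), (5, 24, 6020, hr), (5, 24, 6020, law), (5, 24, 6020, p1), (5, 24, 6020, qa), (5, 24, 6020, x2)}
Projecting to salary, eid (24 duplicate(s) eliminated): {(1480, 40), (2390, 40), (3090, 24), (3260, 24), (5310, 24), (6020, 24)}
Set union of the two operands is {(1480, 40), (2390, 40), (2810, 30), (3090, 24), (3260, 24), (5310, 24), (6020, 24), (7920, 27), (9810, 18)}.

{(1480, 40), (2390, 40), (2810, 30), (3090, 24), (3260, 24), (5310, 24), (6020, 24), (7920, 27), (9810, 18)}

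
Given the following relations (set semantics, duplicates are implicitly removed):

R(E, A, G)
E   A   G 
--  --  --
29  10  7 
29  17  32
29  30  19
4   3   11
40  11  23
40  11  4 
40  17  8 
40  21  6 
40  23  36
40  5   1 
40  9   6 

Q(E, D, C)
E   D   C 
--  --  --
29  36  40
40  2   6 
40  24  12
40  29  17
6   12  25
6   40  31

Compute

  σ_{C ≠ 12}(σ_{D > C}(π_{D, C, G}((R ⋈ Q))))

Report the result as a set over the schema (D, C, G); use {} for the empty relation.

{(29, 17, 1), (29, 17, 23), (29, 17, 36), (29, 17, 4), (29, 17, 6), (29, 17, 8)}

R ⋈ Q (natural join on E): {(29, 10, 7, 36, 40), (29, 17, 32, 36, 40), (29, 30, 19, 36, 40), (40, 11, 23, 2, 6), (40, 11, 23, 24, 12), (40, 11, 23, 29, 17), (40, 11, 4, 2, 6), (40, 11, 4, 24, 12), (40, 11, 4, 29, 17), (40, 17, 8, 2, 6), (40, 17, 8, 24, 12), (40, 17, 8, 29, 17), (40, 21, 6, 2, 6), (40, 21, 6, 24, 12), (40, 21, 6, 29, 17), (40, 23, 36, 2, 6), (40, 23, 36, 24, 12), (40, 23, 36, 29, 17), (40, 5, 1, 2, 6), (40, 5, 1, 24, 12), (40, 5, 1, 29, 17), (40, 9, 6, 2, 6), (40, 9, 6, 24, 12), (40, 9, 6, 29, 17)}
π[D, C, G]: project onto (D, C, G) (3 duplicate(s) eliminated) → {(2, 6, 1), (2, 6, 23), (2, 6, 36), (2, 6, 4), (2, 6, 6), (2, 6, 8), (24, 12, 1), (24, 12, 23), (24, 12, 36), (24, 12, 4), (24, 12, 6), (24, 12, 8), (29, 17, 1), (29, 17, 23), (29, 17, 36), (29, 17, 4), (29, 17, 6), (29, 17, 8), (36, 40, 19), (36, 40, 32), (36, 40, 7)}
σ[D > C]: keep tuples satisfying D > C → {(24, 12, 1), (24, 12, 23), (24, 12, 36), (24, 12, 4), (24, 12, 6), (24, 12, 8), (29, 17, 1), (29, 17, 23), (29, 17, 36), (29, 17, 4), (29, 17, 6), (29, 17, 8)}
σ[C ≠ 12]: keep tuples satisfying C ≠ 12 → {(29, 17, 1), (29, 17, 23), (29, 17, 36), (29, 17, 4), (29, 17, 6), (29, 17, 8)}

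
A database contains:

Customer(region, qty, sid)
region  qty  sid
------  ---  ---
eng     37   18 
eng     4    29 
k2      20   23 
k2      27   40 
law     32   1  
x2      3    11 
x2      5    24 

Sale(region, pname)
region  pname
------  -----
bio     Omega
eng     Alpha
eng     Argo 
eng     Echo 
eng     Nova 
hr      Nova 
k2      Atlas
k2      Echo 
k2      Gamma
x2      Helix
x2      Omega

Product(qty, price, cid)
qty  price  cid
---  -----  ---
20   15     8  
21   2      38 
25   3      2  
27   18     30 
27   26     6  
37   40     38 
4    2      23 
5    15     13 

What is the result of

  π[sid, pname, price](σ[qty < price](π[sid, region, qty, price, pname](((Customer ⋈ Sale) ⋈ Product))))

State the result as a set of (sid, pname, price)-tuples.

Joining Customer and Sale on region yields {(eng, 37, 18, Alpha), (eng, 37, 18, Argo), (eng, 37, 18, Echo), (eng, 37, 18, Nova), (eng, 4, 29, Alpha), (eng, 4, 29, Argo), (eng, 4, 29, Echo), (eng, 4, 29, Nova), (k2, 20, 23, Atlas), (k2, 20, 23, Echo), (k2, 20, 23, Gamma), (k2, 27, 40, Atlas), (k2, 27, 40, Echo), (k2, 27, 40, Gamma), (x2, 3, 11, Helix), (x2, 3, 11, Omega), (x2, 5, 24, Helix), (x2, 5, 24, Omega)}.
Joining (Customer ⋈ Sale) and Product on qty yields {(eng, 37, 18, Alpha, 40, 38), (eng, 37, 18, Argo, 40, 38), (eng, 37, 18, Echo, 40, 38), (eng, 37, 18, Nova, 40, 38), (eng, 4, 29, Alpha, 2, 23), (eng, 4, 29, Argo, 2, 23), (eng, 4, 29, Echo, 2, 23), (eng, 4, 29, Nova, 2, 23), (k2, 20, 23, Atlas, 15, 8), (k2, 20, 23, Echo, 15, 8), (k2, 20, 23, Gamma, 15, 8), (k2, 27, 40, Atlas, 18, 30), (k2, 27, 40, Atlas, 26, 6), (k2, 27, 40, Echo, 18, 30), (k2, 27, 40, Echo, 26, 6), (k2, 27, 40, Gamma, 18, 30), (k2, 27, 40, Gamma, 26, 6), (x2, 5, 24, Helix, 15, 13), (x2, 5, 24, Omega, 15, 13)}.
Projecting to sid, region, qty, price, pname: {(18, eng, 37, 40, Alpha), (18, eng, 37, 40, Argo), (18, eng, 37, 40, Echo), (18, eng, 37, 40, Nova), (23, k2, 20, 15, Atlas), (23, k2, 20, 15, Echo), (23, k2, 20, 15, Gamma), (24, x2, 5, 15, Helix), (24, x2, 5, 15, Omega), (29, eng, 4, 2, Alpha), (29, eng, 4, 2, Argo), (29, eng, 4, 2, Echo), (29, eng, 4, 2, Nova), (40, k2, 27, 18, Atlas), (40, k2, 27, 18, Echo), (40, k2, 27, 18, Gamma), (40, k2, 27, 26, Atlas), (40, k2, 27, 26, Echo), (40, k2, 27, 26, Gamma)}
Selection qty < price: {(18, eng, 37, 40, Alpha), (18, eng, 37, 40, Argo), (18, eng, 37, 40, Echo), (18, eng, 37, 40, Nova), (24, x2, 5, 15, Helix), (24, x2, 5, 15, Omega)}
Projecting to sid, pname, price: {(18, Alpha, 40), (18, Argo, 40), (18, Echo, 40), (18, Nova, 40), (24, Helix, 15), (24, Omega, 15)}

{(18, Alpha, 40), (18, Argo, 40), (18, Echo, 40), (18, Nova, 40), (24, Helix, 15), (24, Omega, 15)}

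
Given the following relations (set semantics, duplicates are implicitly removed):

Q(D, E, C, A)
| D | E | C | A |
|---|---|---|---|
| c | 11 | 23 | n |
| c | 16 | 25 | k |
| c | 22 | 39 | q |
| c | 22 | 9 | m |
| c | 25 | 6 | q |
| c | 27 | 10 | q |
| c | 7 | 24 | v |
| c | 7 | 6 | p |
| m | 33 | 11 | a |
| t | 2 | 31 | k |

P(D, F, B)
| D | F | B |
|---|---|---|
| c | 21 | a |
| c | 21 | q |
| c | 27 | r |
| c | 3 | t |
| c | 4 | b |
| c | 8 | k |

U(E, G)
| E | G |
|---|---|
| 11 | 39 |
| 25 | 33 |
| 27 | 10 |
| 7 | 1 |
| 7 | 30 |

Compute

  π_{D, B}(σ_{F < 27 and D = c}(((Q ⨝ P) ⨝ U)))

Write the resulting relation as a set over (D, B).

{(c, a), (c, b), (c, k), (c, q), (c, t)}

Joining Q and P on D yields {(c, 11, 23, n, 21, a), (c, 11, 23, n, 21, q), (c, 11, 23, n, 27, r), (c, 11, 23, n, 3, t), (c, 11, 23, n, 4, b), (c, 11, 23, n, 8, k), (c, 16, 25, k, 21, a), (c, 16, 25, k, 21, q), (c, 16, 25, k, 27, r), (c, 16, 25, k, 3, t), (c, 16, 25, k, 4, b), (c, 16, 25, k, 8, k), (c, 22, 39, q, 21, a), (c, 22, 39, q, 21, q), (c, 22, 39, q, 27, r), (c, 22, 39, q, 3, t), (c, 22, 39, q, 4, b), (c, 22, 39, q, 8, k), (c, 22, 9, m, 21, a), (c, 22, 9, m, 21, q), (c, 22, 9, m, 27, r), (c, 22, 9, m, 3, t), (c, 22, 9, m, 4, b), (c, 22, 9, m, 8, k), (c, 25, 6, q, 21, a), (c, 25, 6, q, 21, q), (c, 25, 6, q, 27, r), (c, 25, 6, q, 3, t), (c, 25, 6, q, 4, b), (c, 25, 6, q, 8, k), (c, 27, 10, q, 21, a), (c, 27, 10, q, 21, q), (c, 27, 10, q, 27, r), (c, 27, 10, q, 3, t), (c, 27, 10, q, 4, b), (c, 27, 10, q, 8, k), (c, 7, 24, v, 21, a), (c, 7, 24, v, 21, q), (c, 7, 24, v, 27, r), (c, 7, 24, v, 3, t), (c, 7, 24, v, 4, b), (c, 7, 24, v, 8, k), (c, 7, 6, p, 21, a), (c, 7, 6, p, 21, q), (c, 7, 6, p, 27, r), (c, 7, 6, p, 3, t), (c, 7, 6, p, 4, b), (c, 7, 6, p, 8, k)}.
Joining (Q ⨝ P) and U on E yields {(c, 11, 23, n, 21, a, 39), (c, 11, 23, n, 21, q, 39), (c, 11, 23, n, 27, r, 39), (c, 11, 23, n, 3, t, 39), (c, 11, 23, n, 4, b, 39), (c, 11, 23, n, 8, k, 39), (c, 25, 6, q, 21, a, 33), (c, 25, 6, q, 21, q, 33), (c, 25, 6, q, 27, r, 33), (c, 25, 6, q, 3, t, 33), (c, 25, 6, q, 4, b, 33), (c, 25, 6, q, 8, k, 33), (c, 27, 10, q, 21, a, 10), (c, 27, 10, q, 21, q, 10), (c, 27, 10, q, 27, r, 10), (c, 27, 10, q, 3, t, 10), (c, 27, 10, q, 4, b, 10), (c, 27, 10, q, 8, k, 10), (c, 7, 24, v, 21, a, 1), (c, 7, 24, v, 21, a, 30), (c, 7, 24, v, 21, q, 1), (c, 7, 24, v, 21, q, 30), (c, 7, 24, v, 27, r, 1), (c, 7, 24, v, 27, r, 30), (c, 7, 24, v, 3, t, 1), (c, 7, 24, v, 3, t, 30), (c, 7, 24, v, 4, b, 1), (c, 7, 24, v, 4, b, 30), (c, 7, 24, v, 8, k, 1), (c, 7, 24, v, 8, k, 30), (c, 7, 6, p, 21, a, 1), (c, 7, 6, p, 21, a, 30), (c, 7, 6, p, 21, q, 1), (c, 7, 6, p, 21, q, 30), (c, 7, 6, p, 27, r, 1), (c, 7, 6, p, 27, r, 30), (c, 7, 6, p, 3, t, 1), (c, 7, 6, p, 3, t, 30), (c, 7, 6, p, 4, b, 1), (c, 7, 6, p, 4, b, 30), (c, 7, 6, p, 8, k, 1), (c, 7, 6, p, 8, k, 30)}.
Apply σ_{F < 27 and D = c}; surviving tuples: {(c, 11, 23, n, 21, a, 39), (c, 11, 23, n, 21, q, 39), (c, 11, 23, n, 3, t, 39), (c, 11, 23, n, 4, b, 39), (c, 11, 23, n, 8, k, 39), (c, 25, 6, q, 21, a, 33), (c, 25, 6, q, 21, q, 33), (c, 25, 6, q, 3, t, 33), (c, 25, 6, q, 4, b, 33), (c, 25, 6, q, 8, k, 33), (c, 27, 10, q, 21, a, 10), (c, 27, 10, q, 21, q, 10), (c, 27, 10, q, 3, t, 10), (c, 27, 10, q, 4, b, 10), (c, 27, 10, q, 8, k, 10), (c, 7, 24, v, 21, a, 1), (c, 7, 24, v, 21, a, 30), (c, 7, 24, v, 21, q, 1), (c, 7, 24, v, 21, q, 30), (c, 7, 24, v, 3, t, 1), (c, 7, 24, v, 3, t, 30), (c, 7, 24, v, 4, b, 1), (c, 7, 24, v, 4, b, 30), (c, 7, 24, v, 8, k, 1), (c, 7, 24, v, 8, k, 30), (c, 7, 6, p, 21, a, 1), (c, 7, 6, p, 21, a, 30), (c, 7, 6, p, 21, q, 1), (c, 7, 6, p, 21, q, 30), (c, 7, 6, p, 3, t, 1), (c, 7, 6, p, 3, t, 30), (c, 7, 6, p, 4, b, 1), (c, 7, 6, p, 4, b, 30), (c, 7, 6, p, 8, k, 1), (c, 7, 6, p, 8, k, 30)}
Projecting to D, B (30 duplicate(s) eliminated): {(c, a), (c, b), (c, k), (c, q), (c, t)}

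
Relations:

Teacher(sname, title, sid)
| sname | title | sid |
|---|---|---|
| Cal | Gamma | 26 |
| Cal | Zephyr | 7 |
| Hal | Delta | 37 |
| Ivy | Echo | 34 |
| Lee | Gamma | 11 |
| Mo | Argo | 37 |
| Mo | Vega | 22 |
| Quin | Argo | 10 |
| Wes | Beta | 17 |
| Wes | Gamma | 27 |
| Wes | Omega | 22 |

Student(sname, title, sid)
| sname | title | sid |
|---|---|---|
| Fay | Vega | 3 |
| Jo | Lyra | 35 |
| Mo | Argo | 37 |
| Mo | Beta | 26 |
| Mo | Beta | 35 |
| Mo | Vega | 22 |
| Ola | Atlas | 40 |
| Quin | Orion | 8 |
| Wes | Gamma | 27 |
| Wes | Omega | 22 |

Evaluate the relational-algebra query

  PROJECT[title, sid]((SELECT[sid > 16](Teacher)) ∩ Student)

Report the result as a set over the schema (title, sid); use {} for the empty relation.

σ[sid > 16]: keep tuples satisfying sid > 16 → {(Cal, Gamma, 26), (Hal, Delta, 37), (Ivy, Echo, 34), (Mo, Argo, 37), (Mo, Vega, 22), (Wes, Beta, 17), (Wes, Gamma, 27), (Wes, Omega, 22)}
Set intersection of the two operands is {(Mo, Argo, 37), (Mo, Vega, 22), (Wes, Gamma, 27), (Wes, Omega, 22)}.
Keep only column(s) title, sid: {(Argo, 37), (Gamma, 27), (Omega, 22), (Vega, 22)}

{(Argo, 37), (Gamma, 27), (Omega, 22), (Vega, 22)}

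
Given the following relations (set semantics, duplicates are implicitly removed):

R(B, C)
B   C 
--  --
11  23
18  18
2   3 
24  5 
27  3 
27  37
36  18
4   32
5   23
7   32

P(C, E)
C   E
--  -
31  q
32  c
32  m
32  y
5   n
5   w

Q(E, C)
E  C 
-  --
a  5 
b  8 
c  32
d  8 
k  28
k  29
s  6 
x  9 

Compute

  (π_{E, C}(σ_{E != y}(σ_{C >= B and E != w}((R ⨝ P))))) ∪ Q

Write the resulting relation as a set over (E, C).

{(a, 5), (b, 8), (c, 32), (d, 8), (k, 28), (k, 29), (m, 32), (s, 6), (x, 9)}

Joining R and P on C yields {(24, 5, n), (24, 5, w), (4, 32, c), (4, 32, m), (4, 32, y), (7, 32, c), (7, 32, m), (7, 32, y)}.
Apply σ_{C >= B and E != w}; surviving tuples: {(4, 32, c), (4, 32, m), (4, 32, y), (7, 32, c), (7, 32, m), (7, 32, y)}
Apply σ_{E != y}; surviving tuples: {(4, 32, c), (4, 32, m), (7, 32, c), (7, 32, m)}
Projecting to E, C (2 duplicate(s) eliminated): {(c, 32), (m, 32)}
Union: {(c, 32), (m, 32)} with {(a, 5), (b, 8), (c, 32), (d, 8), (k, 28), (k, 29), (s, 6), (x, 9)} → {(a, 5), (b, 8), (c, 32), (d, 8), (k, 28), (k, 29), (m, 32), (s, 6), (x, 9)}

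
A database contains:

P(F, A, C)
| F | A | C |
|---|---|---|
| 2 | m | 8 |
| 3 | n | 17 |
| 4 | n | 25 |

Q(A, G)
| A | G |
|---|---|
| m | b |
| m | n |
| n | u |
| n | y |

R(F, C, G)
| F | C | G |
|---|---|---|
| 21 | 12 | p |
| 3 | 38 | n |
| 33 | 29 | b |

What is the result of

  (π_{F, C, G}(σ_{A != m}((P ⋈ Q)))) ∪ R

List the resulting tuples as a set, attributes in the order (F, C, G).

{(21, 12, p), (3, 17, u), (3, 17, y), (3, 38, n), (33, 29, b), (4, 25, u), (4, 25, y)}

P ⋈ Q (natural join on A): {(2, m, 8, b), (2, m, 8, n), (3, n, 17, u), (3, n, 17, y), (4, n, 25, u), (4, n, 25, y)}
Filtering on A != m leaves {(3, n, 17, u), (3, n, 17, y), (4, n, 25, u), (4, n, 25, y)}.
Keep only column(s) F, C, G: {(3, 17, u), (3, 17, y), (4, 25, u), (4, 25, y)}
Taking the union: {(21, 12, p), (3, 17, u), (3, 17, y), (3, 38, n), (33, 29, b), (4, 25, u), (4, 25, y)}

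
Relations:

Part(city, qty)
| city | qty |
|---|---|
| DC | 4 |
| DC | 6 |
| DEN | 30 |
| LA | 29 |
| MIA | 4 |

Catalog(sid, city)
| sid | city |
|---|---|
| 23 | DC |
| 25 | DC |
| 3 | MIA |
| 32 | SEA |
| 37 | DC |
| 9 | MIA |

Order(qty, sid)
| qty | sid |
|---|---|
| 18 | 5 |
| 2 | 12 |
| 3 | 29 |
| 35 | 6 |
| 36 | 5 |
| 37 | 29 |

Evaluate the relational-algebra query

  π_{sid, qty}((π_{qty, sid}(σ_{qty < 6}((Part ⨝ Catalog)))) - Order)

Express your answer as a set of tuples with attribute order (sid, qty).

Part ⋈ Catalog (natural join on city): {(DC, 4, 23), (DC, 4, 25), (DC, 4, 37), (DC, 6, 23), (DC, 6, 25), (DC, 6, 37), (MIA, 4, 3), (MIA, 4, 9)}
Selection qty < 6: {(DC, 4, 23), (DC, 4, 25), (DC, 4, 37), (MIA, 4, 3), (MIA, 4, 9)}
Projecting to qty, sid: {(4, 23), (4, 25), (4, 3), (4, 37), (4, 9)}
Set difference of the two operands is {(4, 23), (4, 25), (4, 3), (4, 37), (4, 9)}.
Projecting to sid, qty: {(23, 4), (25, 4), (3, 4), (37, 4), (9, 4)}

{(23, 4), (25, 4), (3, 4), (37, 4), (9, 4)}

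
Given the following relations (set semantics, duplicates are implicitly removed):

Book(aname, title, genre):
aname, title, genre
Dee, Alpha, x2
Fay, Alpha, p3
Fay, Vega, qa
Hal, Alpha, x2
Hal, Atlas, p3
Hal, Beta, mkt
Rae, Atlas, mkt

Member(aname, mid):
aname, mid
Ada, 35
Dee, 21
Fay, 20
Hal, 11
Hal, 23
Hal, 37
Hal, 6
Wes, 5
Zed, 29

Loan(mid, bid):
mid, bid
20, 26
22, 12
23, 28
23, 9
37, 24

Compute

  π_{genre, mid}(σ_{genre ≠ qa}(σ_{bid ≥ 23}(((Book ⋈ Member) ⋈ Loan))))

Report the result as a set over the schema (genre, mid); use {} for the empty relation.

{(mkt, 23), (mkt, 37), (p3, 20), (p3, 23), (p3, 37), (x2, 23), (x2, 37)}

Joining Book and Member on aname yields {(Dee, Alpha, x2, 21), (Fay, Alpha, p3, 20), (Fay, Vega, qa, 20), (Hal, Alpha, x2, 11), (Hal, Alpha, x2, 23), (Hal, Alpha, x2, 37), (Hal, Alpha, x2, 6), (Hal, Atlas, p3, 11), (Hal, Atlas, p3, 23), (Hal, Atlas, p3, 37), (Hal, Atlas, p3, 6), (Hal, Beta, mkt, 11), (Hal, Beta, mkt, 23), (Hal, Beta, mkt, 37), (Hal, Beta, mkt, 6)}.
Joining (Book ⋈ Member) and Loan on mid yields {(Fay, Alpha, p3, 20, 26), (Fay, Vega, qa, 20, 26), (Hal, Alpha, x2, 23, 28), (Hal, Alpha, x2, 23, 9), (Hal, Alpha, x2, 37, 24), (Hal, Atlas, p3, 23, 28), (Hal, Atlas, p3, 23, 9), (Hal, Atlas, p3, 37, 24), (Hal, Beta, mkt, 23, 28), (Hal, Beta, mkt, 23, 9), (Hal, Beta, mkt, 37, 24)}.
Filtering on bid ≥ 23 leaves {(Fay, Alpha, p3, 20, 26), (Fay, Vega, qa, 20, 26), (Hal, Alpha, x2, 23, 28), (Hal, Alpha, x2, 37, 24), (Hal, Atlas, p3, 23, 28), (Hal, Atlas, p3, 37, 24), (Hal, Beta, mkt, 23, 28), (Hal, Beta, mkt, 37, 24)}.
Filtering on genre ≠ qa leaves {(Fay, Alpha, p3, 20, 26), (Hal, Alpha, x2, 23, 28), (Hal, Alpha, x2, 37, 24), (Hal, Atlas, p3, 23, 28), (Hal, Atlas, p3, 37, 24), (Hal, Beta, mkt, 23, 28), (Hal, Beta, mkt, 37, 24)}.
Keep only column(s) genre, mid: {(mkt, 23), (mkt, 37), (p3, 20), (p3, 23), (p3, 37), (x2, 23), (x2, 37)}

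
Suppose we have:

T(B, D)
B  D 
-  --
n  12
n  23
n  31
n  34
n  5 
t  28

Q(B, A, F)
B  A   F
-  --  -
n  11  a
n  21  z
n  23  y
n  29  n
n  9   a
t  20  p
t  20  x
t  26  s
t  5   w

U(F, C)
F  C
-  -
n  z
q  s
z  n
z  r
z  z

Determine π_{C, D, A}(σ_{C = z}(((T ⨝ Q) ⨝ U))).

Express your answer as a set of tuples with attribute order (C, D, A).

{(z, 12, 21), (z, 12, 29), (z, 23, 21), (z, 23, 29), (z, 31, 21), (z, 31, 29), (z, 34, 21), (z, 34, 29), (z, 5, 21), (z, 5, 29)}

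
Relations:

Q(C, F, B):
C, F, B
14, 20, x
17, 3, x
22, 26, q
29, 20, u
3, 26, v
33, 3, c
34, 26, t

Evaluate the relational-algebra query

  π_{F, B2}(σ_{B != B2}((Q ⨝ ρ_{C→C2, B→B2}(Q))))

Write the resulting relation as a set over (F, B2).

{(20, u), (20, x), (26, q), (26, t), (26, v), (3, c), (3, x)}

ρ[C→C2, B→B2]: schema becomes (C2, F, B2); tuples unchanged.
Q ⋈ ρ_{C→C2, B→B2}(Q) (natural join on F): {(14, 20, x, 14, x), (14, 20, x, 29, u), (17, 3, x, 17, x), (17, 3, x, 33, c), (22, 26, q, 22, q), (22, 26, q, 3, v), (22, 26, q, 34, t), (29, 20, u, 14, x), (29, 20, u, 29, u), (3, 26, v, 22, q), (3, 26, v, 3, v), (3, 26, v, 34, t), (33, 3, c, 17, x), (33, 3, c, 33, c), (34, 26, t, 22, q), (34, 26, t, 3, v), (34, 26, t, 34, t)}
Selection B != B2: {(14, 20, x, 29, u), (17, 3, x, 33, c), (22, 26, q, 3, v), (22, 26, q, 34, t), (29, 20, u, 14, x), (3, 26, v, 22, q), (3, 26, v, 34, t), (33, 3, c, 17, x), (34, 26, t, 22, q), (34, 26, t, 3, v)}
π[F, B2]: project onto (F, B2) (3 duplicate(s) eliminated) → {(20, u), (20, x), (26, q), (26, t), (26, v), (3, c), (3, x)}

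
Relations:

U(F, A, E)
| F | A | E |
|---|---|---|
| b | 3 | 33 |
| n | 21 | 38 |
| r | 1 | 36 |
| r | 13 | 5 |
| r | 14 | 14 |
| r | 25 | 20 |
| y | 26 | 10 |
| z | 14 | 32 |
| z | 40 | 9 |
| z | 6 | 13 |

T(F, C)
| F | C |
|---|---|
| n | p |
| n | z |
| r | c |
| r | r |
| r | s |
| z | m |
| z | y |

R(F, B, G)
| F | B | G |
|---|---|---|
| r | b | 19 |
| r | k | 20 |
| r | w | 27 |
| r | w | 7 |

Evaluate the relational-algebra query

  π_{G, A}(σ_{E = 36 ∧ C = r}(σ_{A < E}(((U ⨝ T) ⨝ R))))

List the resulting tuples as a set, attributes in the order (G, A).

{(19, 1), (20, 1), (27, 1), (7, 1)}

Joining U and T on F yields {(n, 21, 38, p), (n, 21, 38, z), (r, 1, 36, c), (r, 1, 36, r), (r, 1, 36, s), (r, 13, 5, c), (r, 13, 5, r), (r, 13, 5, s), (r, 14, 14, c), (r, 14, 14, r), (r, 14, 14, s), (r, 25, 20, c), (r, 25, 20, r), (r, 25, 20, s), (z, 14, 32, m), (z, 14, 32, y), (z, 40, 9, m), (z, 40, 9, y), (z, 6, 13, m), (z, 6, 13, y)}.
Joining (U ⨝ T) and R on F yields {(r, 1, 36, c, b, 19), (r, 1, 36, c, k, 20), (r, 1, 36, c, w, 27), (r, 1, 36, c, w, 7), (r, 1, 36, r, b, 19), (r, 1, 36, r, k, 20), (r, 1, 36, r, w, 27), (r, 1, 36, r, w, 7), (r, 1, 36, s, b, 19), (r, 1, 36, s, k, 20), (r, 1, 36, s, w, 27), (r, 1, 36, s, w, 7), (r, 13, 5, c, b, 19), (r, 13, 5, c, k, 20), (r, 13, 5, c, w, 27), (r, 13, 5, c, w, 7), (r, 13, 5, r, b, 19), (r, 13, 5, r, k, 20), (r, 13, 5, r, w, 27), (r, 13, 5, r, w, 7), (r, 13, 5, s, b, 19), (r, 13, 5, s, k, 20), (r, 13, 5, s, w, 27), (r, 13, 5, s, w, 7), (r, 14, 14, c, b, 19), (r, 14, 14, c, k, 20), (r, 14, 14, c, w, 27), (r, 14, 14, c, w, 7), (r, 14, 14, r, b, 19), (r, 14, 14, r, k, 20), (r, 14, 14, r, w, 27), (r, 14, 14, r, w, 7), (r, 14, 14, s, b, 19), (r, 14, 14, s, k, 20), (r, 14, 14, s, w, 27), (r, 14, 14, s, w, 7), (r, 25, 20, c, b, 19), (r, 25, 20, c, k, 20), (r, 25, 20, c, w, 27), (r, 25, 20, c, w, 7), (r, 25, 20, r, b, 19), (r, 25, 20, r, k, 20), (r, 25, 20, r, w, 27), (r, 25, 20, r, w, 7), (r, 25, 20, s, b, 19), (r, 25, 20, s, k, 20), (r, 25, 20, s, w, 27), (r, 25, 20, s, w, 7)}.
Selection A < E: {(r, 1, 36, c, b, 19), (r, 1, 36, c, k, 20), (r, 1, 36, c, w, 27), (r, 1, 36, c, w, 7), (r, 1, 36, r, b, 19), (r, 1, 36, r, k, 20), (r, 1, 36, r, w, 27), (r, 1, 36, r, w, 7), (r, 1, 36, s, b, 19), (r, 1, 36, s, k, 20), (r, 1, 36, s, w, 27), (r, 1, 36, s, w, 7)}
Selection E = 36 ∧ C = r: {(r, 1, 36, r, b, 19), (r, 1, 36, r, k, 20), (r, 1, 36, r, w, 27), (r, 1, 36, r, w, 7)}
Keep only column(s) G, A: {(19, 1), (20, 1), (27, 1), (7, 1)}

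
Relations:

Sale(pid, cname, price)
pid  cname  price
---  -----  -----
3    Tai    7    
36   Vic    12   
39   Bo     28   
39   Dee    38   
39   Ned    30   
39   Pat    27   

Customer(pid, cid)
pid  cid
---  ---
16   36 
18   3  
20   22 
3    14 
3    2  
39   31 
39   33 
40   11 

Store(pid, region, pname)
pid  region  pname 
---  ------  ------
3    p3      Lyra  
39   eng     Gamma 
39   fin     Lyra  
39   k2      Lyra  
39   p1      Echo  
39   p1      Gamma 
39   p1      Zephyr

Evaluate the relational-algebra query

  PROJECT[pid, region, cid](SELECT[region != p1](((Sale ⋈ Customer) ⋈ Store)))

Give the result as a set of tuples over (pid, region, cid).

Sale ⋈ Customer (natural join on pid): {(3, Tai, 7, 14), (3, Tai, 7, 2), (39, Bo, 28, 31), (39, Bo, 28, 33), (39, Dee, 38, 31), (39, Dee, 38, 33), (39, Ned, 30, 31), (39, Ned, 30, 33), (39, Pat, 27, 31), (39, Pat, 27, 33)}
(Sale ⋈ Customer) ⋈ Store (natural join on pid): {(3, Tai, 7, 14, p3, Lyra), (3, Tai, 7, 2, p3, Lyra), (39, Bo, 28, 31, eng, Gamma), (39, Bo, 28, 31, fin, Lyra), (39, Bo, 28, 31, k2, Lyra), (39, Bo, 28, 31, p1, Echo), (39, Bo, 28, 31, p1, Gamma), (39, Bo, 28, 31, p1, Zephyr), (39, Bo, 28, 33, eng, Gamma), (39, Bo, 28, 33, fin, Lyra), (39, Bo, 28, 33, k2, Lyra), (39, Bo, 28, 33, p1, Echo), (39, Bo, 28, 33, p1, Gamma), (39, Bo, 28, 33, p1, Zephyr), (39, Dee, 38, 31, eng, Gamma), (39, Dee, 38, 31, fin, Lyra), (39, Dee, 38, 31, k2, Lyra), (39, Dee, 38, 31, p1, Echo), (39, Dee, 38, 31, p1, Gamma), (39, Dee, 38, 31, p1, Zephyr), (39, Dee, 38, 33, eng, Gamma), (39, Dee, 38, 33, fin, Lyra), (39, Dee, 38, 33, k2, Lyra), (39, Dee, 38, 33, p1, Echo), (39, Dee, 38, 33, p1, Gamma), (39, Dee, 38, 33, p1, Zephyr), (39, Ned, 30, 31, eng, Gamma), (39, Ned, 30, 31, fin, Lyra), (39, Ned, 30, 31, k2, Lyra), (39, Ned, 30, 31, p1, Echo), (39, Ned, 30, 31, p1, Gamma), (39, Ned, 30, 31, p1, Zephyr), (39, Ned, 30, 33, eng, Gamma), (39, Ned, 30, 33, fin, Lyra), (39, Ned, 30, 33, k2, Lyra), (39, Ned, 30, 33, p1, Echo), (39, Ned, 30, 33, p1, Gamma), (39, Ned, 30, 33, p1, Zephyr), (39, Pat, 27, 31, eng, Gamma), (39, Pat, 27, 31, fin, Lyra), (39, Pat, 27, 31, k2, Lyra), (39, Pat, 27, 31, p1, Echo), (39, Pat, 27, 31, p1, Gamma), (39, Pat, 27, 31, p1, Zephyr), (39, Pat, 27, 33, eng, Gamma), (39, Pat, 27, 33, fin, Lyra), (39, Pat, 27, 33, k2, Lyra), (39, Pat, 27, 33, p1, Echo), (39, Pat, 27, 33, p1, Gamma), (39, Pat, 27, 33, p1, Zephyr)}
σ[region != p1]: keep tuples satisfying region != p1 → {(3, Tai, 7, 14, p3, Lyra), (3, Tai, 7, 2, p3, Lyra), (39, Bo, 28, 31, eng, Gamma), (39, Bo, 28, 31, fin, Lyra), (39, Bo, 28, 31, k2, Lyra), (39, Bo, 28, 33, eng, Gamma), (39, Bo, 28, 33, fin, Lyra), (39, Bo, 28, 33, k2, Lyra), (39, Dee, 38, 31, eng, Gamma), (39, Dee, 38, 31, fin, Lyra), (39, Dee, 38, 31, k2, Lyra), (39, Dee, 38, 33, eng, Gamma), (39, Dee, 38, 33, fin, Lyra), (39, Dee, 38, 33, k2, Lyra), (39, Ned, 30, 31, eng, Gamma), (39, Ned, 30, 31, fin, Lyra), (39, Ned, 30, 31, k2, Lyra), (39, Ned, 30, 33, eng, Gamma), (39, Ned, 30, 33, fin, Lyra), (39, Ned, 30, 33, k2, Lyra), (39, Pat, 27, 31, eng, Gamma), (39, Pat, 27, 31, fin, Lyra), (39, Pat, 27, 31, k2, Lyra), (39, Pat, 27, 33, eng, Gamma), (39, Pat, 27, 33, fin, Lyra), (39, Pat, 27, 33, k2, Lyra)}
Projecting to pid, region, cid (18 duplicate(s) eliminated): {(3, p3, 14), (3, p3, 2), (39, eng, 31), (39, eng, 33), (39, fin, 31), (39, fin, 33), (39, k2, 31), (39, k2, 33)}

{(3, p3, 14), (3, p3, 2), (39, eng, 31), (39, eng, 33), (39, fin, 31), (39, fin, 33), (39, k2, 31), (39, k2, 33)}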